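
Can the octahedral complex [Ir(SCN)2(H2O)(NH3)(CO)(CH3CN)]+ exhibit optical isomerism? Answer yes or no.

Placing the ligands in turn and identifying arrangements related by rotation or reflection leaves 9 distinct geometric isomers.
Of these, 6 lack any improper symmetry element and so occur as enantiomeric pairs, giving 9 + 6 = 15 stereoisomers in total.

yes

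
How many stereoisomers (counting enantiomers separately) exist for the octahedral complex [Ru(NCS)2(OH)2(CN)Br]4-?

An octahedron has six vertices in three trans pairs; every non-trans pair is cis.
Systematic placement gives 6 geometric isomers: NCS trans, OH trans; NCS cis, OH cis (3 arrangements, 2 chiral); NCS cis, OH trans; NCS trans, OH cis.
Of these, 2 lack any improper symmetry element and so occur as enantiomeric pairs, giving 6 + 2 = 8 stereoisomers in total.

8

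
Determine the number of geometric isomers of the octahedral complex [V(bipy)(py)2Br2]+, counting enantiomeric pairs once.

The six octahedral sites form three mutually perpendicular trans pairs.
Each bipy is bidentate and must span two cis positions.
Working through the distinct placements yields 3 geometric isomers: py cis, Br trans; py trans, Br cis; py cis, Br cis (chiral).

3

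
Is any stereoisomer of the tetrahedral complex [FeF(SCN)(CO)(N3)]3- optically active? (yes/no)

All four vertices of a tetrahedron are equivalent and mutually adjacent, so cis/trans isomerism cannot arise.
Only one geometric arrangement is possible; it has no improper symmetry element, so it exists as a pair of enantiomers (2 stereoisomers).

yes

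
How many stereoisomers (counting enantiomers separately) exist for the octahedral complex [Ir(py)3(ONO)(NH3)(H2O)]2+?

The distinct arrangements are (4 in all): py mer (3 arrangements); py fac (chiral).
One of these lacks any improper symmetry element and so occurs as an enantiomeric pair, giving 4 + 1 = 5 stereoisomers in total.

5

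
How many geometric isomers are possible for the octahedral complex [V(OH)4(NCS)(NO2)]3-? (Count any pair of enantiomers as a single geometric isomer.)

2

An octahedron has six vertices in three trans pairs; every non-trans pair is cis.
The distinct arrangements are (2 in all): NCS and NO2 mutually trans; NCS and NO2 mutually cis.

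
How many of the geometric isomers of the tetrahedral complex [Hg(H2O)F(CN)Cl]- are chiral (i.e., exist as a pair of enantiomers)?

1

Only one geometric arrangement is possible; it has no improper symmetry element, so it exists as a pair of enantiomers (2 stereoisomers).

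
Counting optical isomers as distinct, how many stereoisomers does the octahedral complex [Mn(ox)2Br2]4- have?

3

The six octahedral sites form three mutually perpendicular trans pairs.
Each ox is bidentate and must span two cis positions.
Working through the distinct placements yields 2 geometric isomers: Br trans; Br cis (chiral).
One of these lacks any improper symmetry element and so occurs as an enantiomeric pair, giving 2 + 1 = 3 stereoisomers in total.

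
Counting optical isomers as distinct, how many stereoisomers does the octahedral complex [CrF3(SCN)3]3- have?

2

The six octahedral sites form three mutually perpendicular trans pairs.
The distinct arrangements are (2 in all): F mer; F fac.
Each arrangement has an internal mirror plane or centre of symmetry, so none is chiral.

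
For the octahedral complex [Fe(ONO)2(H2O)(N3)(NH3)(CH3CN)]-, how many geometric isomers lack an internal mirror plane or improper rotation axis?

An octahedron has six vertices in three trans pairs; every non-trans pair is cis.
Placing the ligands in turn and identifying arrangements related by rotation or reflection leaves 9 distinct geometric isomers.
Of these, 6 lack any improper symmetry element and so occur as enantiomeric pairs, giving 9 + 6 = 15 stereoisomers in total.

6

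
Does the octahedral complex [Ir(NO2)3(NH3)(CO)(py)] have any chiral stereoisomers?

An octahedron has six vertices in three trans pairs; every non-trans pair is cis.
There are 4 geometric isomers: NO2 mer (3 arrangements); NO2 fac (chiral).
One of these lacks any improper symmetry element and so occurs as an enantiomeric pair, giving 4 + 1 = 5 stereoisomers in total.

yes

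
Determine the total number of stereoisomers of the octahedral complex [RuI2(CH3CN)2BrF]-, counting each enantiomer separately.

The distinct arrangements are (6 in all): I trans, CH3CN cis; I cis, CH3CN cis (3 arrangements, 2 chiral); I trans, CH3CN trans; I cis, CH3CN trans.
Of these, 2 lack any improper symmetry element and so occur as enantiomeric pairs, giving 6 + 2 = 8 stereoisomers in total.

8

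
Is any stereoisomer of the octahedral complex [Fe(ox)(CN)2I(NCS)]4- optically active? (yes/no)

yes

An octahedron has six vertices in three trans pairs; every non-trans pair is cis.
Each ox is bidentate and must span two cis positions.
Systematic placement gives 4 geometric isomers: CN trans; CN cis (3 arrangements, 2 chiral).
Of these, 2 lack any improper symmetry element and so occur as enantiomeric pairs, giving 4 + 2 = 6 stereoisomers in total.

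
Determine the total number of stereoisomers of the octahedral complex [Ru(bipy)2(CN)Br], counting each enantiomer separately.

An octahedron has six vertices in three trans pairs; every non-trans pair is cis.
Each bipy is bidentate and must span two cis positions.
Working through the distinct placements yields 2 geometric isomers: CN and Br mutually trans; CN and Br mutually cis (chiral).
One of these lacks any improper symmetry element and so occurs as an enantiomeric pair, giving 2 + 1 = 3 stereoisomers in total.

3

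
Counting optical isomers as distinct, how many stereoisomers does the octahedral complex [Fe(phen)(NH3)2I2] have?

An octahedron has six vertices in three trans pairs; every non-trans pair is cis.
Each phen is bidentate and must span two cis positions.
Working through the distinct placements yields 3 geometric isomers: NH3 cis, I trans; NH3 cis, I cis (chiral); NH3 trans, I cis.
One of these lacks any improper symmetry element and so occurs as an enantiomeric pair, giving 3 + 1 = 4 stereoisomers in total.

4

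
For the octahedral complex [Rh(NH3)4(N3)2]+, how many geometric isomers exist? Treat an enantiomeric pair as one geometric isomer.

The six octahedral sites form three mutually perpendicular trans pairs.
There are 2 geometric isomers: N3 trans; N3 cis.

2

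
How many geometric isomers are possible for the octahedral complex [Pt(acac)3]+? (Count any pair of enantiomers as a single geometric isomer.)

1

The six octahedral sites form three mutually perpendicular trans pairs.
Each acac is bidentate and must span two cis positions.
Only one geometric arrangement is possible; it has no improper symmetry element, so it exists as a pair of enantiomers (2 stereoisomers).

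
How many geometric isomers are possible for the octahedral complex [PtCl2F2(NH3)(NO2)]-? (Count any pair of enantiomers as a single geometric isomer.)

In an octahedral complex each vertex has one trans partner and four cis neighbours.
The distinct arrangements are (6 in all): Cl trans, F trans; Cl trans, F cis; Cl cis, F cis (3 arrangements, 2 chiral); Cl cis, F trans.

6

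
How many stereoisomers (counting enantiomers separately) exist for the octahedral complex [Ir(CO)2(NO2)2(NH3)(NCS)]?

8

In an octahedral complex each vertex has one trans partner and four cis neighbours.
The distinct arrangements are (6 in all): CO trans, NO2 trans; CO trans, NO2 cis; CO cis, NO2 trans; CO cis, NO2 cis (3 arrangements, 2 chiral).
Of these, 2 lack any improper symmetry element and so occur as enantiomeric pairs, giving 6 + 2 = 8 stereoisomers in total.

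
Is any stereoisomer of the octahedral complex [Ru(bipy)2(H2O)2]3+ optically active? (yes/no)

In an octahedral complex each vertex has one trans partner and four cis neighbours.
Each bipy is bidentate and must span two cis positions.
The distinct arrangements are (2 in all): H2O trans; H2O cis (chiral).
One of these lacks any improper symmetry element and so occurs as an enantiomeric pair, giving 2 + 1 = 3 stereoisomers in total.

yes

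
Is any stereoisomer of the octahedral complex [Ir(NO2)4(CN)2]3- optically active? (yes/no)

The six octahedral sites form three mutually perpendicular trans pairs.
Working through the distinct placements yields 2 geometric isomers: CN trans; CN cis.
Each arrangement has an internal mirror plane or centre of symmetry, so none is chiral.

no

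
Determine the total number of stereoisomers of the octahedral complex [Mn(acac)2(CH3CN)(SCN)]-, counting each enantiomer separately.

In an octahedral complex each vertex has one trans partner and four cis neighbours.
Each acac is bidentate and must span two cis positions.
There are 2 geometric isomers: CH3CN and SCN mutually trans; CH3CN and SCN mutually cis (chiral).
One of these lacks any improper symmetry element and so occurs as an enantiomeric pair, giving 2 + 1 = 3 stereoisomers in total.

3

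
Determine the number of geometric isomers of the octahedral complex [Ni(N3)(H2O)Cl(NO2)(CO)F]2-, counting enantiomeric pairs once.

15

The six octahedral sites form three mutually perpendicular trans pairs.
Placing the ligands in turn and identifying arrangements related by rotation or reflection leaves 15 distinct geometric isomers.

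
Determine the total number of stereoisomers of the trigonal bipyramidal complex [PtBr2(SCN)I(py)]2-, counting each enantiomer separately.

In a trigonal bipyramid the two axial positions differ from the three equatorial ones.
Exhaustive case analysis gives 7 geometric isomers.
Of these, 3 lack any improper symmetry element and so occur as enantiomeric pairs, giving 7 + 3 = 10 stereoisomers in total.

10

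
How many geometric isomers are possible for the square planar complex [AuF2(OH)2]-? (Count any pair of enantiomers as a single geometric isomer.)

2

In a square planar complex each vertex has one trans partner and two cis neighbours.
The distinct arrangements are (2 in all): F cis; F trans.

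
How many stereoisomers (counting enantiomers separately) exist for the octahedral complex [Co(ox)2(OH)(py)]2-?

3

The six octahedral sites form three mutually perpendicular trans pairs.
Each ox is bidentate and must span two cis positions.
Systematic placement gives 2 geometric isomers: OH and py mutually cis (chiral); OH and py mutually trans.
One of these lacks any improper symmetry element and so occurs as an enantiomeric pair, giving 2 + 1 = 3 stereoisomers in total.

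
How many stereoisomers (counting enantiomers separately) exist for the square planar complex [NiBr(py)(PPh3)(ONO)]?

In a square planar complex each vertex has one trans partner and two cis neighbours.
There are 3 geometric isomers: (Br/PPh3 trans, ONO/py trans); (Br/py trans, ONO/PPh3 trans); (Br/ONO trans, PPh3/py trans).
Each arrangement has an internal mirror plane or centre of symmetry, so none is chiral.

3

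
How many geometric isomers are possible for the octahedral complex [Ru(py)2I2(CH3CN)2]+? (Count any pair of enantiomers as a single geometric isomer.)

5

The six octahedral sites form three mutually perpendicular trans pairs.
Systematic placement gives 5 geometric isomers: py trans, I trans, CH3CN trans; py cis, I cis, CH3CN trans; py trans, I cis, CH3CN cis; py cis, I cis, CH3CN cis (chiral); py cis, I trans, CH3CN cis.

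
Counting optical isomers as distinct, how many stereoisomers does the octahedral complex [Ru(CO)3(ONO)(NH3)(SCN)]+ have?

An octahedron has six vertices in three trans pairs; every non-trans pair is cis.
There are 4 geometric isomers: CO mer (3 arrangements); CO fac (chiral).
One of these lacks any improper symmetry element and so occurs as an enantiomeric pair, giving 4 + 1 = 5 stereoisomers in total.

5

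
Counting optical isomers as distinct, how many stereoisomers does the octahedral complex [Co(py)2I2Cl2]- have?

6

The six octahedral sites form three mutually perpendicular trans pairs.
There are 5 geometric isomers: py trans, I trans, Cl trans; py cis, I cis, Cl trans; py trans, I cis, Cl cis; py cis, I cis, Cl cis (chiral); py cis, I trans, Cl cis.
One of these lacks any improper symmetry element and so occurs as an enantiomeric pair, giving 5 + 1 = 6 stereoisomers in total.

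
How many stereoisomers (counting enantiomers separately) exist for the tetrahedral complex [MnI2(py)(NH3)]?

1

All four vertices of a tetrahedron are equivalent and mutually adjacent, so cis/trans isomerism cannot arise.
Only one geometric arrangement is possible.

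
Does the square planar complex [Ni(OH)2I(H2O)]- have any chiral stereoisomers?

no

In a square planar complex each vertex has one trans partner and two cis neighbours.
Working through the distinct placements yields 2 geometric isomers: OH cis; OH trans.
Each arrangement has an internal mirror plane or centre of symmetry, so none is chiral.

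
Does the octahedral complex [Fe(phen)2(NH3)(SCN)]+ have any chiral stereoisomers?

yes

The six octahedral sites form three mutually perpendicular trans pairs.
Each phen is bidentate and must span two cis positions.
Systematic placement gives 2 geometric isomers: NH3 and SCN mutually trans; NH3 and SCN mutually cis (chiral).
One of these lacks any improper symmetry element and so occurs as an enantiomeric pair, giving 2 + 1 = 3 stereoisomers in total.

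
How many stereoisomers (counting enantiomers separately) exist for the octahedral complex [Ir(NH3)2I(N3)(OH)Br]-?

15

Exhaustive case analysis gives 9 geometric isomers.
Of these, 6 lack any improper symmetry element and so occur as enantiomeric pairs, giving 9 + 6 = 15 stereoisomers in total.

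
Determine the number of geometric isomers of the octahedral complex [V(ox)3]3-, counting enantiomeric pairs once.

1

The six octahedral sites form three mutually perpendicular trans pairs.
Each ox is bidentate and must span two cis positions.
Only one geometric arrangement is possible; it has no improper symmetry element, so it exists as a pair of enantiomers (2 stereoisomers).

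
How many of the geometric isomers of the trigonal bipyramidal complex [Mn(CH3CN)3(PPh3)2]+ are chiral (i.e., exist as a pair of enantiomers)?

A trigonal bipyramid has two axial and three equatorial sites, which are chemically inequivalent.
The distinct arrangements are (3 in all): PPh3 both equatorial; PPh3 one axial, one equatorial; PPh3 both axial.
Each arrangement has an internal mirror plane or centre of symmetry, so none is chiral.

0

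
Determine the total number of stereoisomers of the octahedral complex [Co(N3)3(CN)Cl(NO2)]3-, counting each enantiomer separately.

5

The six octahedral sites form three mutually perpendicular trans pairs.
Systematic placement gives 4 geometric isomers: N3 mer (3 arrangements); N3 fac (chiral).
One of these lacks any improper symmetry element and so occurs as an enantiomeric pair, giving 4 + 1 = 5 stereoisomers in total.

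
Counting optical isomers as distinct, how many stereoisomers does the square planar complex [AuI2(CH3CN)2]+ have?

In a square planar complex each vertex has one trans partner and two cis neighbours.
Working through the distinct placements yields 2 geometric isomers: I cis; I trans.
Each arrangement has an internal mirror plane or centre of symmetry, so none is chiral.

2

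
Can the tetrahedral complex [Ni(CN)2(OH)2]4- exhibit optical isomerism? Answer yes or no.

All four vertices of a tetrahedron are equivalent and mutually adjacent, so cis/trans isomerism cannot arise.
Only one geometric arrangement is possible.

no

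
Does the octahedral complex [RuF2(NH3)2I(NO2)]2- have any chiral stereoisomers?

The six octahedral sites form three mutually perpendicular trans pairs.
There are 6 geometric isomers: F trans, NH3 cis; F trans, NH3 trans; F cis, NH3 cis (3 arrangements, 2 chiral); F cis, NH3 trans.
Of these, 2 lack any improper symmetry element and so occur as enantiomeric pairs, giving 6 + 2 = 8 stereoisomers in total.

yes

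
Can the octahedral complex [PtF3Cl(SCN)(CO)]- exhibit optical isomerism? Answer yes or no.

The six octahedral sites form three mutually perpendicular trans pairs.
Working through the distinct placements yields 4 geometric isomers: F mer (3 arrangements); F fac (chiral).
One of these lacks any improper symmetry element and so occurs as an enantiomeric pair, giving 4 + 1 = 5 stereoisomers in total.

yes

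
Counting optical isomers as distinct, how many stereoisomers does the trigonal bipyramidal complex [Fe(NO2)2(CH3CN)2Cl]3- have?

In a trigonal bipyramid the two axial positions differ from the three equatorial ones.
Exhaustive case analysis gives 5 geometric isomers.
One of these lacks any improper symmetry element and so occurs as an enantiomeric pair, giving 5 + 1 = 6 stereoisomers in total.

6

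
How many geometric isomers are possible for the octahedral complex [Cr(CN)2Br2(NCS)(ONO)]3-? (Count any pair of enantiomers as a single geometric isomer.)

An octahedron has six vertices in three trans pairs; every non-trans pair is cis.
Working through the distinct placements yields 6 geometric isomers: CN trans, Br trans; CN cis, Br trans; CN cis, Br cis (3 arrangements, 2 chiral); CN trans, Br cis.

6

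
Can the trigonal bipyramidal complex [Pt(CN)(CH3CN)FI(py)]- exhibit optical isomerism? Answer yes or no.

yes

Placing the ligands in turn and identifying arrangements related by rotation or reflection leaves 10 distinct geometric isomers.
Of these, 10 lack any improper symmetry element and so occur as enantiomeric pairs, giving 10 + 10 = 20 stereoisomers in total.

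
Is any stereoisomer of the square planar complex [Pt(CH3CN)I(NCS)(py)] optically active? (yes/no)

A square has two trans pairs of vertices; adjacent vertices are cis.
Systematic placement gives 3 geometric isomers: (CH3CN/NCS trans, I/py trans); (CH3CN/py trans, I/NCS trans); (CH3CN/I trans, NCS/py trans).
Each arrangement has an internal mirror plane or centre of symmetry, so none is chiral.

no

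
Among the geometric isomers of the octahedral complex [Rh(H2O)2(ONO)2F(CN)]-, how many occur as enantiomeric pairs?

An octahedron has six vertices in three trans pairs; every non-trans pair is cis.
The distinct arrangements are (6 in all): H2O trans, ONO trans; H2O cis, ONO cis (3 arrangements, 2 chiral); H2O cis, ONO trans; H2O trans, ONO cis.
Of these, 2 lack any improper symmetry element and so occur as enantiomeric pairs, giving 6 + 2 = 8 stereoisomers in total.

2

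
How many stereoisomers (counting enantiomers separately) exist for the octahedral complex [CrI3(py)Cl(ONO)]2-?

5

An octahedron has six vertices in three trans pairs; every non-trans pair is cis.
The distinct arrangements are (4 in all): I mer (3 arrangements); I fac (chiral).
One of these lacks any improper symmetry element and so occurs as an enantiomeric pair, giving 4 + 1 = 5 stereoisomers in total.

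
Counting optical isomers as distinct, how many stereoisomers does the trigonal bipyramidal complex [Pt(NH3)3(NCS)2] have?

A trigonal bipyramid has two axial and three equatorial sites, which are chemically inequivalent.
The distinct arrangements are (3 in all): NCS both axial; NCS one axial, one equatorial; NCS both equatorial.
Each arrangement has an internal mirror plane or centre of symmetry, so none is chiral.

3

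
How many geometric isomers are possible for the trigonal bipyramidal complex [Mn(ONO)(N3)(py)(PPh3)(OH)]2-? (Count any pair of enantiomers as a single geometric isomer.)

Placing the ligands in turn and identifying arrangements related by rotation or reflection leaves 10 distinct geometric isomers.

10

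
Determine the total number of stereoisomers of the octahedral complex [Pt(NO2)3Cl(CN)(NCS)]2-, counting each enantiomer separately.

5

An octahedron has six vertices in three trans pairs; every non-trans pair is cis.
There are 4 geometric isomers: NO2 mer (3 arrangements); NO2 fac (chiral).
One of these lacks any improper symmetry element and so occurs as an enantiomeric pair, giving 4 + 1 = 5 stereoisomers in total.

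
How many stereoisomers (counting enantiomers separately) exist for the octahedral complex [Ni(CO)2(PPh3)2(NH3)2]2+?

6

The distinct arrangements are (5 in all): CO trans, PPh3 trans, NH3 trans; CO trans, PPh3 cis, NH3 cis; CO cis, PPh3 trans, NH3 cis; CO cis, PPh3 cis, NH3 cis (chiral); CO cis, PPh3 cis, NH3 trans.
One of these lacks any improper symmetry element and so occurs as an enantiomeric pair, giving 5 + 1 = 6 stereoisomers in total.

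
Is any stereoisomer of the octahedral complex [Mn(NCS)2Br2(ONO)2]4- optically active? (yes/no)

The six octahedral sites form three mutually perpendicular trans pairs.
Working through the distinct placements yields 5 geometric isomers: NCS trans, Br trans, ONO trans; NCS cis, Br trans, ONO cis; NCS cis, Br cis, ONO trans; NCS cis, Br cis, ONO cis (chiral); NCS trans, Br cis, ONO cis.
One of these lacks any improper symmetry element and so occurs as an enantiomeric pair, giving 5 + 1 = 6 stereoisomers in total.

yes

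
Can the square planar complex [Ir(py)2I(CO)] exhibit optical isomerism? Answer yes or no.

no

A square has two trans pairs of vertices; adjacent vertices are cis.
The distinct arrangements are (2 in all): py cis; py trans.
Each arrangement has an internal mirror plane or centre of symmetry, so none is chiral.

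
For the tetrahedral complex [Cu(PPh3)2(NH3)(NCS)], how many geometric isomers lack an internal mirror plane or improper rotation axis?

All four vertices of a tetrahedron are equivalent and mutually adjacent, so cis/trans isomerism cannot arise.
Only one geometric arrangement is possible.

0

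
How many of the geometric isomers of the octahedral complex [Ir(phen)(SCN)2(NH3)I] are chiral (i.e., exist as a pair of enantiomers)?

An octahedron has six vertices in three trans pairs; every non-trans pair is cis.
Each phen is bidentate and must span two cis positions.
The distinct arrangements are (4 in all): SCN cis (3 arrangements, 2 chiral); SCN trans.
Of these, 2 lack any improper symmetry element and so occur as enantiomeric pairs, giving 4 + 2 = 6 stereoisomers in total.

2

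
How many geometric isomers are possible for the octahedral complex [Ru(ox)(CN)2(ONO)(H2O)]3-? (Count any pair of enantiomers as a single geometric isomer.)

An octahedron has six vertices in three trans pairs; every non-trans pair is cis.
Each ox is bidentate and must span two cis positions.
There are 4 geometric isomers: CN trans; CN cis (3 arrangements, 2 chiral).

4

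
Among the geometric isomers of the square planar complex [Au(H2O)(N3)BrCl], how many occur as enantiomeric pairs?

0

A square has two trans pairs of vertices; adjacent vertices are cis.
Working through the distinct placements yields 3 geometric isomers: (Br/H2O trans, Cl/N3 trans); (Br/N3 trans, Cl/H2O trans); (Br/Cl trans, H2O/N3 trans).
Each arrangement has an internal mirror plane or centre of symmetry, so none is chiral.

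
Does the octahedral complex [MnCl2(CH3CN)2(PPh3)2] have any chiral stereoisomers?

yes

In an octahedral complex each vertex has one trans partner and four cis neighbours.
There are 5 geometric isomers: Cl trans, CH3CN trans, PPh3 trans; Cl cis, CH3CN trans, PPh3 cis; Cl cis, CH3CN cis, PPh3 trans; Cl cis, CH3CN cis, PPh3 cis (chiral); Cl trans, CH3CN cis, PPh3 cis.
One of these lacks any improper symmetry element and so occurs as an enantiomeric pair, giving 5 + 1 = 6 stereoisomers in total.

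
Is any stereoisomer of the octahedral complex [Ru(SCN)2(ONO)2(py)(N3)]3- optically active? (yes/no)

yes

In an octahedral complex each vertex has one trans partner and four cis neighbours.
Working through the distinct placements yields 6 geometric isomers: SCN cis, ONO cis (3 arrangements, 2 chiral); SCN trans, ONO cis; SCN cis, ONO trans; SCN trans, ONO trans.
Of these, 2 lack any improper symmetry element and so occur as enantiomeric pairs, giving 6 + 2 = 8 stereoisomers in total.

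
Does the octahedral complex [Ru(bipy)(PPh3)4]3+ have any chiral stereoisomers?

no

The six octahedral sites form three mutually perpendicular trans pairs.
Each bipy is bidentate and must span two cis positions.
Only one geometric arrangement is possible.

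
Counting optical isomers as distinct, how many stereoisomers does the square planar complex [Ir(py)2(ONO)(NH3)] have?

2

A square has two trans pairs of vertices; adjacent vertices are cis.
Working through the distinct placements yields 2 geometric isomers: py cis; py trans.
Each arrangement has an internal mirror plane or centre of symmetry, so none is chiral.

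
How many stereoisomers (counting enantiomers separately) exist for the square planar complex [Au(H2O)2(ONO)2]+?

2

In a square planar complex each vertex has one trans partner and two cis neighbours.
Working through the distinct placements yields 2 geometric isomers: H2O cis; H2O trans.
Each arrangement has an internal mirror plane or centre of symmetry, so none is chiral.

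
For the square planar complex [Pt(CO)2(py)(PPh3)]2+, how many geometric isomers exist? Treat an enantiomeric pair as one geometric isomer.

2

A square has two trans pairs of vertices; adjacent vertices are cis.
Systematic placement gives 2 geometric isomers: CO cis; CO trans.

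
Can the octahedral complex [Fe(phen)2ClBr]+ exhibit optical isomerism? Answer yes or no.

yes

Each phen is bidentate and must span two cis positions.
The distinct arrangements are (2 in all): Cl and Br mutually trans; Cl and Br mutually cis (chiral).
One of these lacks any improper symmetry element and so occurs as an enantiomeric pair, giving 2 + 1 = 3 stereoisomers in total.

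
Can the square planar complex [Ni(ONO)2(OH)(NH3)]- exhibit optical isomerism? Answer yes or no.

no

In a square planar complex each vertex has one trans partner and two cis neighbours.
The distinct arrangements are (2 in all): ONO cis; ONO trans.
Each arrangement has an internal mirror plane or centre of symmetry, so none is chiral.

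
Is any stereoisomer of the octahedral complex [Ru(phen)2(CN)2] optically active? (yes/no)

yes

Each phen is bidentate and must span two cis positions.
Systematic placement gives 2 geometric isomers: CN trans; CN cis (chiral).
One of these lacks any improper symmetry element and so occurs as an enantiomeric pair, giving 2 + 1 = 3 stereoisomers in total.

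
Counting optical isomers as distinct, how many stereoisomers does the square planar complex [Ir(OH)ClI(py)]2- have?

A square has two trans pairs of vertices; adjacent vertices are cis.
There are 3 geometric isomers: (Cl/OH trans, I/py trans); (Cl/py trans, I/OH trans); (Cl/I trans, OH/py trans).
Each arrangement has an internal mirror plane or centre of symmetry, so none is chiral.

3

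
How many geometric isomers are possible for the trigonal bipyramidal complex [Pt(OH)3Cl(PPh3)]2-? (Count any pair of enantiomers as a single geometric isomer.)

4

In a trigonal bipyramid the two axial positions differ from the three equatorial ones.
Systematic placement gives 4 geometric isomers: Cl axial, PPh3 equatorial; Cl axial, PPh3 axial; Cl equatorial, PPh3 equatorial; Cl equatorial, PPh3 axial.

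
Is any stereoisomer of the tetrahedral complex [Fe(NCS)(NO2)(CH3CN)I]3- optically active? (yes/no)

yes

All four vertices of a tetrahedron are equivalent and mutually adjacent, so cis/trans isomerism cannot arise.
Only one geometric arrangement is possible; it has no improper symmetry element, so it exists as a pair of enantiomers (2 stereoisomers).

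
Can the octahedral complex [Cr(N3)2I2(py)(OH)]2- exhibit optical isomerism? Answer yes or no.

In an octahedral complex each vertex has one trans partner and four cis neighbours.
Working through the distinct placements yields 6 geometric isomers: N3 trans, I trans; N3 cis, I trans; N3 cis, I cis (3 arrangements, 2 chiral); N3 trans, I cis.
Of these, 2 lack any improper symmetry element and so occur as enantiomeric pairs, giving 6 + 2 = 8 stereoisomers in total.

yes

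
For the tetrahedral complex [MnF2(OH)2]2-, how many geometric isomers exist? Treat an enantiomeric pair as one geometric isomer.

1

All four vertices of a tetrahedron are equivalent and mutually adjacent, so cis/trans isomerism cannot arise.
Only one geometric arrangement is possible.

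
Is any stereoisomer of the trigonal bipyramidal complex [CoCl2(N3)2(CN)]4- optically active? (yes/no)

A trigonal bipyramid has two axial and three equatorial sites, which are chemically inequivalent.
Exhaustive case analysis gives 5 geometric isomers.
One of these lacks any improper symmetry element and so occurs as an enantiomeric pair, giving 5 + 1 = 6 stereoisomers in total.

yes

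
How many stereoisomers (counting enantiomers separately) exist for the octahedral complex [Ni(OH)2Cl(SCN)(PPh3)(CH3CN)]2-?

An octahedron has six vertices in three trans pairs; every non-trans pair is cis.
Placing the ligands in turn and identifying arrangements related by rotation or reflection leaves 9 distinct geometric isomers.
Of these, 6 lack any improper symmetry element and so occur as enantiomeric pairs, giving 9 + 6 = 15 stereoisomers in total.

15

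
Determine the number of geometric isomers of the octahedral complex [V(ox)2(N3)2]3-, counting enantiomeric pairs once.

2

The six octahedral sites form three mutually perpendicular trans pairs.
Each ox is bidentate and must span two cis positions.
Working through the distinct placements yields 2 geometric isomers: N3 trans; N3 cis (chiral).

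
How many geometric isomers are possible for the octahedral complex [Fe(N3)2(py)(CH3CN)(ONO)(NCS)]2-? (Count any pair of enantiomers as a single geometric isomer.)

9

Placing the ligands in turn and identifying arrangements related by rotation or reflection leaves 9 distinct geometric isomers.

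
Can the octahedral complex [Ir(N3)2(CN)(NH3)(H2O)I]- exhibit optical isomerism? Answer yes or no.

The six octahedral sites form three mutually perpendicular trans pairs.
Placing the ligands in turn and identifying arrangements related by rotation or reflection leaves 9 distinct geometric isomers.
Of these, 6 lack any improper symmetry element and so occur as enantiomeric pairs, giving 9 + 6 = 15 stereoisomers in total.

yes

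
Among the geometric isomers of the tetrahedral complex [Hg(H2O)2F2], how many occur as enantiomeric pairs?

0

In a tetrahedral complex all four positions are equivalent and every pair of ligands is adjacent — there is no cis/trans distinction.
Only one geometric arrangement is possible.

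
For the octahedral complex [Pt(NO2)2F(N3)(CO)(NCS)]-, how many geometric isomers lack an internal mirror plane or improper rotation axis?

An octahedron has six vertices in three trans pairs; every non-trans pair is cis.
Systematic enumeration (placing each ligand type in turn and discarding arrangements equivalent by rotation or reflection) gives 9 geometric isomers.
Of these, 6 lack any improper symmetry element and so occur as enantiomeric pairs, giving 9 + 6 = 15 stereoisomers in total.

6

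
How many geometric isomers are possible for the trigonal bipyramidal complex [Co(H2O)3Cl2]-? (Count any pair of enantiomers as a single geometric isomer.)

The distinct arrangements are (3 in all): Cl both axial; Cl one axial, one equatorial; Cl both equatorial.

3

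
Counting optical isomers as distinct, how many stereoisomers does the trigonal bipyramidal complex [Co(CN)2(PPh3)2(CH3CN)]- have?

A trigonal bipyramid has two axial and three equatorial sites, which are chemically inequivalent.
Exhaustive case analysis gives 5 geometric isomers.
One of these lacks any improper symmetry element and so occurs as an enantiomeric pair, giving 5 + 1 = 6 stereoisomers in total.

6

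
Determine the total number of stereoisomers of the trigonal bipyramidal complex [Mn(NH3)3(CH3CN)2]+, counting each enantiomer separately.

Systematic placement gives 3 geometric isomers: CH3CN both axial; CH3CN one axial, one equatorial; CH3CN both equatorial.
Each arrangement has an internal mirror plane or centre of symmetry, so none is chiral.

3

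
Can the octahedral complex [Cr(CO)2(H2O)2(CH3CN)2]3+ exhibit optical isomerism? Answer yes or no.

An octahedron has six vertices in three trans pairs; every non-trans pair is cis.
Systematic placement gives 5 geometric isomers: CO trans, H2O trans, CH3CN trans; CO cis, H2O cis, CH3CN trans; CO cis, H2O trans, CH3CN cis; CO cis, H2O cis, CH3CN cis (chiral); CO trans, H2O cis, CH3CN cis.
One of these lacks any improper symmetry element and so occurs as an enantiomeric pair, giving 5 + 1 = 6 stereoisomers in total.

yes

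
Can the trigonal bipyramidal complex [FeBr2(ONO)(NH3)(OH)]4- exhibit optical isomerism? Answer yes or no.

A trigonal bipyramid has two axial and three equatorial sites, which are chemically inequivalent.
Exhaustive case analysis gives 7 geometric isomers.
Of these, 3 lack any improper symmetry element and so occur as enantiomeric pairs, giving 7 + 3 = 10 stereoisomers in total.

yes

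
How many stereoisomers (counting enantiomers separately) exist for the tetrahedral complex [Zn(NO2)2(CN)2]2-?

All four vertices of a tetrahedron are equivalent and mutually adjacent, so cis/trans isomerism cannot arise.
Only one geometric arrangement is possible.

1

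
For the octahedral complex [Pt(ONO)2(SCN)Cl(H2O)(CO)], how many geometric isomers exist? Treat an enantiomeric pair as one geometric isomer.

9

An octahedron has six vertices in three trans pairs; every non-trans pair is cis.
Placing the ligands in turn and identifying arrangements related by rotation or reflection leaves 9 distinct geometric isomers.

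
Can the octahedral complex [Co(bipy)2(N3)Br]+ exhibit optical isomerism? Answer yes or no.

yes

Each bipy is bidentate and must span two cis positions.
There are 2 geometric isomers: N3 and Br mutually trans; N3 and Br mutually cis (chiral).
One of these lacks any improper symmetry element and so occurs as an enantiomeric pair, giving 2 + 1 = 3 stereoisomers in total.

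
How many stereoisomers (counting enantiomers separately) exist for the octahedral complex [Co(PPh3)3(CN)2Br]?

3

The six octahedral sites form three mutually perpendicular trans pairs.
There are 3 geometric isomers: PPh3 mer, CN cis; PPh3 mer, CN trans; PPh3 fac, CN cis.
Each arrangement has an internal mirror plane or centre of symmetry, so none is chiral.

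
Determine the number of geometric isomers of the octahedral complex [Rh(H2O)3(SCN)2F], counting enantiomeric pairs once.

3

An octahedron has six vertices in three trans pairs; every non-trans pair is cis.
Working through the distinct placements yields 3 geometric isomers: H2O mer, SCN trans; H2O fac, SCN cis; H2O mer, SCN cis.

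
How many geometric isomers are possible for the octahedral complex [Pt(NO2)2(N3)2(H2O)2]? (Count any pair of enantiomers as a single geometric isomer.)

In an octahedral complex each vertex has one trans partner and four cis neighbours.
The distinct arrangements are (5 in all): NO2 trans, N3 trans, H2O trans; NO2 cis, N3 cis, H2O trans; NO2 trans, N3 cis, H2O cis; NO2 cis, N3 cis, H2O cis (chiral); NO2 cis, N3 trans, H2O cis.

5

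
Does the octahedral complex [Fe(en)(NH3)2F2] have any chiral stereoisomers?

An octahedron has six vertices in three trans pairs; every non-trans pair is cis.
Each en is bidentate and must span two cis positions.
There are 3 geometric isomers: NH3 cis, F trans; NH3 cis, F cis (chiral); NH3 trans, F cis.
One of these lacks any improper symmetry element and so occurs as an enantiomeric pair, giving 3 + 1 = 4 stereoisomers in total.

yes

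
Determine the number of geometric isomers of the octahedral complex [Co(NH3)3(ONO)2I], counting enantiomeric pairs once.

Working through the distinct placements yields 3 geometric isomers: NH3 mer, ONO trans; NH3 fac, ONO cis; NH3 mer, ONO cis.

3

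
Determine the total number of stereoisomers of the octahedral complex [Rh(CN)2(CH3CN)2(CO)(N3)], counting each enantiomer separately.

The six octahedral sites form three mutually perpendicular trans pairs.
Working through the distinct placements yields 6 geometric isomers: CN trans, CH3CN trans; CN cis, CH3CN trans; CN cis, CH3CN cis (3 arrangements, 2 chiral); CN trans, CH3CN cis.
Of these, 2 lack any improper symmetry element and so occur as enantiomeric pairs, giving 6 + 2 = 8 stereoisomers in total.

8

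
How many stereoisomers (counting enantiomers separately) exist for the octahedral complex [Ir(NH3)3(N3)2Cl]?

3

Working through the distinct placements yields 3 geometric isomers: NH3 mer, N3 cis; NH3 mer, N3 trans; NH3 fac, N3 cis.
Each arrangement has an internal mirror plane or centre of symmetry, so none is chiral.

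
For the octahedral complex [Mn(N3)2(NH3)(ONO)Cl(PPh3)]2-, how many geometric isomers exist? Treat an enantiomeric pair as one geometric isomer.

9

An octahedron has six vertices in three trans pairs; every non-trans pair is cis.
Exhaustive case analysis gives 9 geometric isomers.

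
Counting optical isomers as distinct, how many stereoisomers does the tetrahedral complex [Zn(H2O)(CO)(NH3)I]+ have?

2

In a tetrahedral complex all four positions are equivalent and every pair of ligands is adjacent — there is no cis/trans distinction.
Only one geometric arrangement is possible; it has no improper symmetry element, so it exists as a pair of enantiomers (2 stereoisomers).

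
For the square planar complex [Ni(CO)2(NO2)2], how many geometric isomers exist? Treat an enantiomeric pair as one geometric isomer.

A square has two trans pairs of vertices; adjacent vertices are cis.
The distinct arrangements are (2 in all): CO cis; CO trans.

2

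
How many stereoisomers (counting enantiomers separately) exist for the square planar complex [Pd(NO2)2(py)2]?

2

The distinct arrangements are (2 in all): NO2 cis; NO2 trans.
Each arrangement has an internal mirror plane or centre of symmetry, so none is chiral.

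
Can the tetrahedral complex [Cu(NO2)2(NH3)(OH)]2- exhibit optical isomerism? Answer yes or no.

no

Only one geometric arrangement is possible.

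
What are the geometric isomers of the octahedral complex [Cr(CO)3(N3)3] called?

fac and mer

An octahedron has six vertices in three trans pairs; every non-trans pair is cis.
Systematic placement gives 2 geometric isomers: CO mer; CO fac.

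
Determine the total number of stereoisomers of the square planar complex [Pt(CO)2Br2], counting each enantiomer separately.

A square has two trans pairs of vertices; adjacent vertices are cis.
There are 2 geometric isomers: CO cis; CO trans.
Each arrangement has an internal mirror plane or centre of symmetry, so none is chiral.

2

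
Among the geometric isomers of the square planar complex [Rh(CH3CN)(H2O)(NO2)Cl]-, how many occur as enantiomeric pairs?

In a square planar complex each vertex has one trans partner and two cis neighbours.
The distinct arrangements are (3 in all): (CH3CN/H2O trans, Cl/NO2 trans); (CH3CN/NO2 trans, Cl/H2O trans); (CH3CN/Cl trans, H2O/NO2 trans).
Each arrangement has an internal mirror plane or centre of symmetry, so none is chiral.

0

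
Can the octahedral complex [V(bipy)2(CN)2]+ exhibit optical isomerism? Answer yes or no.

yes

The six octahedral sites form three mutually perpendicular trans pairs.
Each bipy is bidentate and must span two cis positions.
Working through the distinct placements yields 2 geometric isomers: CN trans; CN cis (chiral).
One of these lacks any improper symmetry element and so occurs as an enantiomeric pair, giving 2 + 1 = 3 stereoisomers in total.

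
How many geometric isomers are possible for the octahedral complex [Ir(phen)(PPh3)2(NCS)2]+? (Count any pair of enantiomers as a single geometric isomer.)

Each phen is bidentate and must span two cis positions.
There are 3 geometric isomers: PPh3 cis, NCS trans; PPh3 cis, NCS cis (chiral); PPh3 trans, NCS cis.

3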